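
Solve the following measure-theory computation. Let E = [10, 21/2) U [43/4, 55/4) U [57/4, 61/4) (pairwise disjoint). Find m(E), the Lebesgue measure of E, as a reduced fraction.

For pairwise disjoint intervals, m(union_i I_i) = sum_i m(I_i),
and m is invariant under swapping open/closed endpoints (single points have measure 0).
So m(E) = sum_i (b_i - a_i).
  I_1 has length 21/2 - 10 = 1/2.
  I_2 has length 55/4 - 43/4 = 3.
  I_3 has length 61/4 - 57/4 = 1.
Summing:
  m(E) = 1/2 + 3 + 1 = 9/2.

9/2


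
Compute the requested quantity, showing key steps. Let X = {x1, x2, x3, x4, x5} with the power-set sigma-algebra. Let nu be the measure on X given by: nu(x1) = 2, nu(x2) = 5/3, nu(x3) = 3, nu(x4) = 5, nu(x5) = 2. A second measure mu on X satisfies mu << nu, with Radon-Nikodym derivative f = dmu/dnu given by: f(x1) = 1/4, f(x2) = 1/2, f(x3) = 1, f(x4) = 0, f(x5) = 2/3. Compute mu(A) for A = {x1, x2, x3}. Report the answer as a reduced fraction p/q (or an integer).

By the defining property of the Radon-Nikodym derivative, for every measurable set A,
  mu(A) = integral_A f dnu.
Since nu is a discrete measure concentrated on the atoms of X, the integral over A reduces to the sum
  mu(A) = sum_{x in A} f(x) * nu({x}).
Computing each term:
  x1: f(x1) * nu(x1) = 1/4 * 2 = 1/2.
  x2: f(x2) * nu(x2) = 1/2 * 5/3 = 5/6.
  x3: f(x3) * nu(x3) = 1 * 3 = 3.
Summing: mu(A) = 1/2 + 5/6 + 3 = 13/3.

13/3


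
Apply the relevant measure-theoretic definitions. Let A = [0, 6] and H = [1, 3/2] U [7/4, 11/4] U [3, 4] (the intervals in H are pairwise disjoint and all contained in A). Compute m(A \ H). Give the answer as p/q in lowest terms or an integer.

The ambient interval has length m(A) = 6 - 0 = 6.
Since the holes are disjoint and sit inside A, by finite additivity
  m(H) = sum_i (b_i - a_i), and m(A \ H) = m(A) - m(H).
Computing the hole measures:
  m(H_1) = 3/2 - 1 = 1/2.
  m(H_2) = 11/4 - 7/4 = 1.
  m(H_3) = 4 - 3 = 1.
Summed: m(H) = 1/2 + 1 + 1 = 5/2.
So m(A \ H) = 6 - 5/2 = 7/2.

7/2


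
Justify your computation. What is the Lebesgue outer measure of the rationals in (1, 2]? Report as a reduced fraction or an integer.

Q cap (1, 2] is countable; list its elements as q_1, q_2, ... . Fix eps > 0 and cover the k-th point by an interval of length eps * 2^(-k). The cover has total length eps * sum_{k>=1} 2^(-k) = eps, so by definition of outer measure m*(Q cap (1, 2]) <= eps. Since eps was arbitrary and m* >= 0, the outer measure is 0.

0


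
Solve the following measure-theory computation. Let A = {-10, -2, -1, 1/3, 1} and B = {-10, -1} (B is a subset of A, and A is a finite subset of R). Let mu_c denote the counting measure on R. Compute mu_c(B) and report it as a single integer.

Counting measure assigns mu_c(E) = |E| (number of elements) when E is finite.
B has 2 element(s), so mu_c(B) = 2.

2


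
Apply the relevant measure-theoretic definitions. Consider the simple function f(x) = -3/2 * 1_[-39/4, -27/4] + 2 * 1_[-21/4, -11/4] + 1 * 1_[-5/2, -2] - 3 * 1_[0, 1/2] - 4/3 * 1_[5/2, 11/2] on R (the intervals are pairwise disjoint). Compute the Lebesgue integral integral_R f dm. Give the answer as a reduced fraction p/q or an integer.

For a simple function f = sum_i c_i * 1_{A_i} with disjoint A_i,
  integral f dm = sum_i c_i * m(A_i).
Lengths of the A_i:
  m(A_1) = -27/4 - (-39/4) = 3.
  m(A_2) = -11/4 - (-21/4) = 5/2.
  m(A_3) = -2 - (-5/2) = 1/2.
  m(A_4) = 1/2 - 0 = 1/2.
  m(A_5) = 11/2 - 5/2 = 3.
Contributions c_i * m(A_i):
  (-3/2) * (3) = -9/2.
  (2) * (5/2) = 5.
  (1) * (1/2) = 1/2.
  (-3) * (1/2) = -3/2.
  (-4/3) * (3) = -4.
Total: -9/2 + 5 + 1/2 - 3/2 - 4 = -9/2.

-9/2


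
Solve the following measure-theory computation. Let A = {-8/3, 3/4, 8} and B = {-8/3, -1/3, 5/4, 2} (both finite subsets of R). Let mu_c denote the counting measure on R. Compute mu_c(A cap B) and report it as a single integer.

Counting measure on a finite set equals cardinality. mu_c(A cap B) = |A cap B| (elements appearing in both).
Enumerating the elements of A that also lie in B gives 1 element(s).
So mu_c(A cap B) = 1.

1


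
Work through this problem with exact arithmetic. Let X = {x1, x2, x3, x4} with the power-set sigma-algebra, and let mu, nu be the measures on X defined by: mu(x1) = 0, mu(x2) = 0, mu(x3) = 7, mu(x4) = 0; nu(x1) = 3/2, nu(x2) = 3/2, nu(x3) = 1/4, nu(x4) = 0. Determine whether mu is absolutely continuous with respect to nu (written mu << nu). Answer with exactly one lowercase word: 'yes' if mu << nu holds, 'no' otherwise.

mu << nu means: every nu-null measurable set is also mu-null; equivalently, for every atom x, if nu({x}) = 0 then mu({x}) = 0.
Checking each atom:
  x1: nu = 3/2 > 0 -> no constraint.
  x2: nu = 3/2 > 0 -> no constraint.
  x3: nu = 1/4 > 0 -> no constraint.
  x4: nu = 0, mu = 0 -> consistent with mu << nu.
No atom violates the condition. Therefore mu << nu.

yes


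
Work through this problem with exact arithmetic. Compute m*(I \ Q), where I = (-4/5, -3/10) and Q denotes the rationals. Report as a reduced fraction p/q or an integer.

The interval I = (-4/5, -3/10) has m(I) = -3/10 - (-4/5) = 1/2 (endpoints are measure-zero, so open/closed/half-open agree). Write I = (I cap Q) u (I \ Q). The rationals in I are countable, so m*(I cap Q) = 0 (cover each rational by intervals whose total length is arbitrarily small). By countable subadditivity m*(I) <= m*(I cap Q) + m*(I \ Q), hence m*(I \ Q) >= m(I) = 1/2. The reverse inequality m*(I \ Q) <= m*(I) = 1/2 is trivial since (I \ Q) is a subset of I. Therefore m*(I \ Q) = 1/2.

1/2


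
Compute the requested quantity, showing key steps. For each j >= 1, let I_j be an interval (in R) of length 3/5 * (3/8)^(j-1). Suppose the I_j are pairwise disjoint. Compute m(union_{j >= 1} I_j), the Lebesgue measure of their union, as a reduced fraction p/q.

By countable additivity of the Lebesgue measure on pairwise disjoint measurable sets,
  m(union_{j >= 1} I_j) = sum_{j >= 1} m(I_j) = sum_{j >= 1} a * r^(j-1),
  with a = 3/5 and r = 3/8.
Since 0 < r = 3/8 < 1, the geometric series converges:
  sum_{j >= 1} a * r^(j-1) = a / (1 - r).
  = 3/5 / (1 - 3/8)
  = 3/5 / (5/8)
  = 24/25.

24/25


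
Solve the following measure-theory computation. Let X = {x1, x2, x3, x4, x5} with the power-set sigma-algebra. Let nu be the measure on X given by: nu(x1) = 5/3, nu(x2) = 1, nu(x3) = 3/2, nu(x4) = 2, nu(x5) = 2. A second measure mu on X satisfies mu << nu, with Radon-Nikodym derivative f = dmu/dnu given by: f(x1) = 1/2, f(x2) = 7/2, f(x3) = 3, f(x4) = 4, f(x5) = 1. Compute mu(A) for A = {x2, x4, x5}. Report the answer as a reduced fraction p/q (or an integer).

By the defining property of the Radon-Nikodym derivative, for every measurable set A,
  mu(A) = integral_A f dnu.
Since nu is a discrete measure concentrated on the atoms of X, the integral over A reduces to the sum
  mu(A) = sum_{x in A} f(x) * nu({x}).
Computing each term:
  x2: f(x2) * nu(x2) = 7/2 * 1 = 7/2.
  x4: f(x4) * nu(x4) = 4 * 2 = 8.
  x5: f(x5) * nu(x5) = 1 * 2 = 2.
Summing: mu(A) = 7/2 + 8 + 2 = 27/2.

27/2


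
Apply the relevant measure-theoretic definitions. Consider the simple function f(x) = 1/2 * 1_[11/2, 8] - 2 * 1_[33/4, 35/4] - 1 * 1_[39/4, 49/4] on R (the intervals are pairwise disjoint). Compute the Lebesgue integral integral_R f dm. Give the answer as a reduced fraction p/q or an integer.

For a simple function f = sum_i c_i * 1_{A_i} with disjoint A_i,
  integral f dm = sum_i c_i * m(A_i).
Lengths of the A_i:
  m(A_1) = 8 - 11/2 = 5/2.
  m(A_2) = 35/4 - 33/4 = 1/2.
  m(A_3) = 49/4 - 39/4 = 5/2.
Contributions c_i * m(A_i):
  (1/2) * (5/2) = 5/4.
  (-2) * (1/2) = -1.
  (-1) * (5/2) = -5/2.
Total: 5/4 - 1 - 5/2 = -9/4.

-9/4


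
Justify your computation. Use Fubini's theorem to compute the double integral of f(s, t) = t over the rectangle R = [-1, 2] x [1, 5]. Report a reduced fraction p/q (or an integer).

f(s, t) is a tensor product of a function of s and a function of t, and both factors are bounded continuous (hence Lebesgue integrable) on the rectangle, so Fubini's theorem applies:
  integral_R f d(m x m) = (integral_a1^b1 1 ds) * (integral_a2^b2 t dt).
Inner integral in s: integral_{-1}^{2} 1 ds = (2^1 - (-1)^1)/1
  = 3.
Inner integral in t: integral_{1}^{5} t dt = (5^2 - 1^2)/2
  = 12.
Product: (3) * (12) = 36.

36


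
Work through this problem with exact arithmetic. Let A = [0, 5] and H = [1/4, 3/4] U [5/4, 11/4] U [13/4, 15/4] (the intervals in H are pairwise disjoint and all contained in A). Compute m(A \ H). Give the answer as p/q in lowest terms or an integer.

The ambient interval has length m(A) = 5 - 0 = 5.
Since the holes are disjoint and sit inside A, by finite additivity
  m(H) = sum_i (b_i - a_i), and m(A \ H) = m(A) - m(H).
Computing the hole measures:
  m(H_1) = 3/4 - 1/4 = 1/2.
  m(H_2) = 11/4 - 5/4 = 3/2.
  m(H_3) = 15/4 - 13/4 = 1/2.
Summed: m(H) = 1/2 + 3/2 + 1/2 = 5/2.
So m(A \ H) = 5 - 5/2 = 5/2.

5/2


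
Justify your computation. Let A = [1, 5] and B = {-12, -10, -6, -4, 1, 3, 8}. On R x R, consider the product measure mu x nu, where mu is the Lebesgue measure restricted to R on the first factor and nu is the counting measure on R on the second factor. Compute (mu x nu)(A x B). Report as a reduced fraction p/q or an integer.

For a measurable rectangle A x B, the product measure satisfies
  (mu x nu)(A x B) = mu(A) * nu(B).
  mu(A) = 4.
  nu(B) = 7.
  (mu x nu)(A x B) = 4 * 7 = 28.

28


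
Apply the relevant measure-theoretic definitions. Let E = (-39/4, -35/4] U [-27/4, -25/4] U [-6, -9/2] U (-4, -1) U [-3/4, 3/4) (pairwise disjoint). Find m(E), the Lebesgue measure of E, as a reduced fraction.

For pairwise disjoint intervals, m(union_i I_i) = sum_i m(I_i),
and m is invariant under swapping open/closed endpoints (single points have measure 0).
So m(E) = sum_i (b_i - a_i).
  I_1 has length -35/4 - (-39/4) = 1.
  I_2 has length -25/4 - (-27/4) = 1/2.
  I_3 has length -9/2 - (-6) = 3/2.
  I_4 has length -1 - (-4) = 3.
  I_5 has length 3/4 - (-3/4) = 3/2.
Summing:
  m(E) = 1 + 1/2 + 3/2 + 3 + 3/2 = 15/2.

15/2


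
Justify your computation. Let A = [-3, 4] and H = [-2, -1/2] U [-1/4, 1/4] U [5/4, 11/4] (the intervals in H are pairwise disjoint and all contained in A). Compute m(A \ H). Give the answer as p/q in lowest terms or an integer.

The ambient interval has length m(A) = 4 - (-3) = 7.
Since the holes are disjoint and sit inside A, by finite additivity
  m(H) = sum_i (b_i - a_i), and m(A \ H) = m(A) - m(H).
Computing the hole measures:
  m(H_1) = -1/2 - (-2) = 3/2.
  m(H_2) = 1/4 - (-1/4) = 1/2.
  m(H_3) = 11/4 - 5/4 = 3/2.
Summed: m(H) = 3/2 + 1/2 + 3/2 = 7/2.
So m(A \ H) = 7 - 7/2 = 7/2.

7/2


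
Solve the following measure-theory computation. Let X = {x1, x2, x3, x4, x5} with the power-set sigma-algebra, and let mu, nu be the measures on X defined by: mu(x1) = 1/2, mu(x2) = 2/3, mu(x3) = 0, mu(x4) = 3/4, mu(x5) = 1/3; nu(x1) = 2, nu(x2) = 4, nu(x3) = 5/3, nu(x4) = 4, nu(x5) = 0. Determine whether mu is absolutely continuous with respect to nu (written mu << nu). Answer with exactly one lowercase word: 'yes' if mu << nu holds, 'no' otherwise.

mu << nu means: every nu-null measurable set is also mu-null; equivalently, for every atom x, if nu({x}) = 0 then mu({x}) = 0.
Checking each atom:
  x1: nu = 2 > 0 -> no constraint.
  x2: nu = 4 > 0 -> no constraint.
  x3: nu = 5/3 > 0 -> no constraint.
  x4: nu = 4 > 0 -> no constraint.
  x5: nu = 0, mu = 1/3 > 0 -> violates mu << nu.
The atom(s) x5 violate the condition (nu = 0 but mu > 0). Therefore mu is NOT absolutely continuous w.r.t. nu.

no


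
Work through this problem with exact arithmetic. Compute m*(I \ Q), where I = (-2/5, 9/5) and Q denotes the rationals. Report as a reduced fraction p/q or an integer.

The interval I = (-2/5, 9/5) has m(I) = 9/5 - (-2/5) = 11/5 (endpoints are measure-zero, so open/closed/half-open agree). Write I = (I cap Q) u (I \ Q). The rationals in I are countable, so m*(I cap Q) = 0 (cover each rational by intervals whose total length is arbitrarily small). By countable subadditivity m*(I) <= m*(I cap Q) + m*(I \ Q), hence m*(I \ Q) >= m(I) = 11/5. The reverse inequality m*(I \ Q) <= m*(I) = 11/5 is trivial since (I \ Q) is a subset of I. Therefore m*(I \ Q) = 11/5.

11/5


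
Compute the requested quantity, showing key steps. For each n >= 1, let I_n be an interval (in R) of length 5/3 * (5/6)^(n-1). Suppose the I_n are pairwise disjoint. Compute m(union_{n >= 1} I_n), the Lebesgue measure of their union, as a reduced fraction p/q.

By countable additivity of the Lebesgue measure on pairwise disjoint measurable sets,
  m(union_{n >= 1} I_n) = sum_{n >= 1} m(I_n) = sum_{n >= 1} a * r^(n-1),
  with a = 5/3 and r = 5/6.
Since 0 < r = 5/6 < 1, the geometric series converges:
  sum_{n >= 1} a * r^(n-1) = a / (1 - r).
  = 5/3 / (1 - 5/6)
  = 5/3 / (1/6)
  = 10.

10


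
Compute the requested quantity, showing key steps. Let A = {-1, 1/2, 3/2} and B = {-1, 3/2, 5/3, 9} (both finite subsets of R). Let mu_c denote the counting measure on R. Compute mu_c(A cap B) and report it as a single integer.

Counting measure on a finite set equals cardinality. mu_c(A cap B) = |A cap B| (elements appearing in both).
Enumerating the elements of A that also lie in B gives 2 element(s).
So mu_c(A cap B) = 2.

2


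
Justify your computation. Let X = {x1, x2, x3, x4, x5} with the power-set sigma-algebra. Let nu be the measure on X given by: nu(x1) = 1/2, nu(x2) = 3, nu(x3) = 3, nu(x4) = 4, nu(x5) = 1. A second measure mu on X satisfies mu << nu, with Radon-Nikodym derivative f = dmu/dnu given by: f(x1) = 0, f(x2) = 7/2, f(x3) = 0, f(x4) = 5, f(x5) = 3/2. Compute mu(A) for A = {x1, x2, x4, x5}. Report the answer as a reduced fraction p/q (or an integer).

By the defining property of the Radon-Nikodym derivative, for every measurable set A,
  mu(A) = integral_A f dnu.
Since nu is a discrete measure concentrated on the atoms of X, the integral over A reduces to the sum
  mu(A) = sum_{x in A} f(x) * nu({x}).
Computing each term:
  x1: f(x1) * nu(x1) = 0 * 1/2 = 0.
  x2: f(x2) * nu(x2) = 7/2 * 3 = 21/2.
  x4: f(x4) * nu(x4) = 5 * 4 = 20.
  x5: f(x5) * nu(x5) = 3/2 * 1 = 3/2.
Summing: mu(A) = 0 + 21/2 + 20 + 3/2 = 32.

32


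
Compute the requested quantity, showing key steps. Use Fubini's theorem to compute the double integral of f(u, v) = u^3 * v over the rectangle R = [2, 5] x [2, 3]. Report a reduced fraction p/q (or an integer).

f(u, v) is a tensor product of a function of u and a function of v, and both factors are bounded continuous (hence Lebesgue integrable) on the rectangle, so Fubini's theorem applies:
  integral_R f d(m x m) = (integral_a1^b1 u^3 du) * (integral_a2^b2 v dv).
Inner integral in u: integral_{2}^{5} u^3 du = (5^4 - 2^4)/4
  = 609/4.
Inner integral in v: integral_{2}^{3} v dv = (3^2 - 2^2)/2
  = 5/2.
Product: (609/4) * (5/2) = 3045/8.

3045/8


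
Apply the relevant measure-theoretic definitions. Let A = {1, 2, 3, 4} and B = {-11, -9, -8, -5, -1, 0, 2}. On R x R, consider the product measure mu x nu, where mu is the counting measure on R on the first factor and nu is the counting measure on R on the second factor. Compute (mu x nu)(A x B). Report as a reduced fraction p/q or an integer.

For a measurable rectangle A x B, the product measure satisfies
  (mu x nu)(A x B) = mu(A) * nu(B).
  mu(A) = 4.
  nu(B) = 7.
  (mu x nu)(A x B) = 4 * 7 = 28.

28


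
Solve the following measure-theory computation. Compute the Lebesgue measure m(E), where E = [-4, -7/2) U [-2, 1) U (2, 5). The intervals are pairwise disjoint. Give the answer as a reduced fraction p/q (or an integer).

For pairwise disjoint intervals, m(union_i I_i) = sum_i m(I_i),
and m is invariant under swapping open/closed endpoints (single points have measure 0).
So m(E) = sum_i (b_i - a_i).
  I_1 has length -7/2 - (-4) = 1/2.
  I_2 has length 1 - (-2) = 3.
  I_3 has length 5 - 2 = 3.
Summing:
  m(E) = 1/2 + 3 + 3 = 13/2.

13/2


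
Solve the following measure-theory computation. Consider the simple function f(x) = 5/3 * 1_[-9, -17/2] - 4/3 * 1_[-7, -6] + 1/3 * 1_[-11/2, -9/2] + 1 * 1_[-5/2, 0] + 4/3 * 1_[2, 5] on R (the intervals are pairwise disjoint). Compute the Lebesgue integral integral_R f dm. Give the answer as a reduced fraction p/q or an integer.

For a simple function f = sum_i c_i * 1_{A_i} with disjoint A_i,
  integral f dm = sum_i c_i * m(A_i).
Lengths of the A_i:
  m(A_1) = -17/2 - (-9) = 1/2.
  m(A_2) = -6 - (-7) = 1.
  m(A_3) = -9/2 - (-11/2) = 1.
  m(A_4) = 0 - (-5/2) = 5/2.
  m(A_5) = 5 - 2 = 3.
Contributions c_i * m(A_i):
  (5/3) * (1/2) = 5/6.
  (-4/3) * (1) = -4/3.
  (1/3) * (1) = 1/3.
  (1) * (5/2) = 5/2.
  (4/3) * (3) = 4.
Total: 5/6 - 4/3 + 1/3 + 5/2 + 4 = 19/3.

19/3


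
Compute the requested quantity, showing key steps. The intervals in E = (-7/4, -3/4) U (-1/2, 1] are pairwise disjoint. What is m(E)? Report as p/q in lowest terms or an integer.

For pairwise disjoint intervals, m(union_i I_i) = sum_i m(I_i),
and m is invariant under swapping open/closed endpoints (single points have measure 0).
So m(E) = sum_i (b_i - a_i).
  I_1 has length -3/4 - (-7/4) = 1.
  I_2 has length 1 - (-1/2) = 3/2.
Summing:
  m(E) = 1 + 3/2 = 5/2.

5/2


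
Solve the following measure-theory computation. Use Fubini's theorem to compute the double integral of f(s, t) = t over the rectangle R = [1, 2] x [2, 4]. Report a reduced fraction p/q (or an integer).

f(s, t) is a tensor product of a function of s and a function of t, and both factors are bounded continuous (hence Lebesgue integrable) on the rectangle, so Fubini's theorem applies:
  integral_R f d(m x m) = (integral_a1^b1 1 ds) * (integral_a2^b2 t dt).
Inner integral in s: integral_{1}^{2} 1 ds = (2^1 - 1^1)/1
  = 1.
Inner integral in t: integral_{2}^{4} t dt = (4^2 - 2^2)/2
  = 6.
Product: (1) * (6) = 6.

6


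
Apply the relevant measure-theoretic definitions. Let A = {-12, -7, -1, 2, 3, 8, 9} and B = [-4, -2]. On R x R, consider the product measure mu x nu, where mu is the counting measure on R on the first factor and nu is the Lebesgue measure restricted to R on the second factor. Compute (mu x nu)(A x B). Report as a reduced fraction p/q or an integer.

For a measurable rectangle A x B, the product measure satisfies
  (mu x nu)(A x B) = mu(A) * nu(B).
  mu(A) = 7.
  nu(B) = 2.
  (mu x nu)(A x B) = 7 * 2 = 14.

14


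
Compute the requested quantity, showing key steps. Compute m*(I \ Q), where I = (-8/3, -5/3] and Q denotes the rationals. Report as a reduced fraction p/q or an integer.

The interval I = (-8/3, -5/3] has m(I) = -5/3 - (-8/3) = 1 (endpoints are measure-zero, so open/closed/half-open agree). Write I = (I cap Q) u (I \ Q). The rationals in I are countable, so m*(I cap Q) = 0 (cover each rational by intervals whose total length is arbitrarily small). By countable subadditivity m*(I) <= m*(I cap Q) + m*(I \ Q), hence m*(I \ Q) >= m(I) = 1. The reverse inequality m*(I \ Q) <= m*(I) = 1 is trivial since (I \ Q) is a subset of I. Therefore m*(I \ Q) = 1.

1


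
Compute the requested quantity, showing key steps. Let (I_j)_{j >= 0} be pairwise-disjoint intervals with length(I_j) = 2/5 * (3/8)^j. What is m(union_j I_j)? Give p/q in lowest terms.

By countable additivity of the Lebesgue measure on pairwise disjoint measurable sets,
  m(union_{j >= 0} I_j) = sum_{j >= 0} m(I_j) = sum_{j >= 0} a * r^j,
  with a = 2/5 and r = 3/8.
Since 0 < r = 3/8 < 1, the geometric series converges:
  sum_{j >= 0} a * r^j = a / (1 - r).
  = 2/5 / (1 - 3/8)
  = 2/5 / (5/8)
  = 16/25.

16/25


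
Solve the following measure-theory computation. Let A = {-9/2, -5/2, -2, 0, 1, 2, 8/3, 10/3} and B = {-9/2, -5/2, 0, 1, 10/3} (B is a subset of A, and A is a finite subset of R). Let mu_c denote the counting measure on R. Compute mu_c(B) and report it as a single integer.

Counting measure assigns mu_c(E) = |E| (number of elements) when E is finite.
B has 5 element(s), so mu_c(B) = 5.

5


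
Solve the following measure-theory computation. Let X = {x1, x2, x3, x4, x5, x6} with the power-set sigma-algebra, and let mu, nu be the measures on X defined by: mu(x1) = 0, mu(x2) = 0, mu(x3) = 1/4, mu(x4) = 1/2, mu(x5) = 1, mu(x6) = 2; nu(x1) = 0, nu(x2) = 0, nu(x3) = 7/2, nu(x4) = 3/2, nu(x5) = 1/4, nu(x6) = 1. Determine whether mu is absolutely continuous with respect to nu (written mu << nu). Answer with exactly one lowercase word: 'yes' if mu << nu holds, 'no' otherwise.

mu << nu means: every nu-null measurable set is also mu-null; equivalently, for every atom x, if nu({x}) = 0 then mu({x}) = 0.
Checking each atom:
  x1: nu = 0, mu = 0 -> consistent with mu << nu.
  x2: nu = 0, mu = 0 -> consistent with mu << nu.
  x3: nu = 7/2 > 0 -> no constraint.
  x4: nu = 3/2 > 0 -> no constraint.
  x5: nu = 1/4 > 0 -> no constraint.
  x6: nu = 1 > 0 -> no constraint.
No atom violates the condition. Therefore mu << nu.

yes


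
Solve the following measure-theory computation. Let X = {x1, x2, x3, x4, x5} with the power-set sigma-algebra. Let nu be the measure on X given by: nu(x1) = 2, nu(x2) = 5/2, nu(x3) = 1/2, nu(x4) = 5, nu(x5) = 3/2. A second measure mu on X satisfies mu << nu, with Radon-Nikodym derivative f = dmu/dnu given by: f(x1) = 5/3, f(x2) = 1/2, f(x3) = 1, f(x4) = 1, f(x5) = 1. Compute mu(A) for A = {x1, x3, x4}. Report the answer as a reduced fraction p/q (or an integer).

By the defining property of the Radon-Nikodym derivative, for every measurable set A,
  mu(A) = integral_A f dnu.
Since nu is a discrete measure concentrated on the atoms of X, the integral over A reduces to the sum
  mu(A) = sum_{x in A} f(x) * nu({x}).
Computing each term:
  x1: f(x1) * nu(x1) = 5/3 * 2 = 10/3.
  x3: f(x3) * nu(x3) = 1 * 1/2 = 1/2.
  x4: f(x4) * nu(x4) = 1 * 5 = 5.
Summing: mu(A) = 10/3 + 1/2 + 5 = 53/6.

53/6


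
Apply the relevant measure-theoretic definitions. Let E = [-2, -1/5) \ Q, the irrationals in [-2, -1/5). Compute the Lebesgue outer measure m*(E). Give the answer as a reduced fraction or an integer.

The interval I = [-2, -1/5) has m(I) = -1/5 - (-2) = 9/5 (endpoints are measure-zero, so open/closed/half-open agree). Write I = (I cap Q) u (I \ Q). The rationals in I are countable, so m*(I cap Q) = 0 (cover each rational by intervals whose total length is arbitrarily small). By countable subadditivity m*(I) <= m*(I cap Q) + m*(I \ Q), hence m*(I \ Q) >= m(I) = 9/5. The reverse inequality m*(I \ Q) <= m*(I) = 9/5 is trivial since (I \ Q) is a subset of I. Therefore m*(I \ Q) = 9/5.

9/5


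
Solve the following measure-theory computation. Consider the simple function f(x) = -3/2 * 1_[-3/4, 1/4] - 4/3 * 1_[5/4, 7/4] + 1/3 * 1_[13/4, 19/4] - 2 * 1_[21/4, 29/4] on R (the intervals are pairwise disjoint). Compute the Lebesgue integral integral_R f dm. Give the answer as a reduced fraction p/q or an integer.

For a simple function f = sum_i c_i * 1_{A_i} with disjoint A_i,
  integral f dm = sum_i c_i * m(A_i).
Lengths of the A_i:
  m(A_1) = 1/4 - (-3/4) = 1.
  m(A_2) = 7/4 - 5/4 = 1/2.
  m(A_3) = 19/4 - 13/4 = 3/2.
  m(A_4) = 29/4 - 21/4 = 2.
Contributions c_i * m(A_i):
  (-3/2) * (1) = -3/2.
  (-4/3) * (1/2) = -2/3.
  (1/3) * (3/2) = 1/2.
  (-2) * (2) = -4.
Total: -3/2 - 2/3 + 1/2 - 4 = -17/3.

-17/3


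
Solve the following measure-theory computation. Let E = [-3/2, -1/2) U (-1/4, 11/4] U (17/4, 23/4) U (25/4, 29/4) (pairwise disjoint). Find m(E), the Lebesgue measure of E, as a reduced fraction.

For pairwise disjoint intervals, m(union_i I_i) = sum_i m(I_i),
and m is invariant under swapping open/closed endpoints (single points have measure 0).
So m(E) = sum_i (b_i - a_i).
  I_1 has length -1/2 - (-3/2) = 1.
  I_2 has length 11/4 - (-1/4) = 3.
  I_3 has length 23/4 - 17/4 = 3/2.
  I_4 has length 29/4 - 25/4 = 1.
Summing:
  m(E) = 1 + 3 + 3/2 + 1 = 13/2.

13/2


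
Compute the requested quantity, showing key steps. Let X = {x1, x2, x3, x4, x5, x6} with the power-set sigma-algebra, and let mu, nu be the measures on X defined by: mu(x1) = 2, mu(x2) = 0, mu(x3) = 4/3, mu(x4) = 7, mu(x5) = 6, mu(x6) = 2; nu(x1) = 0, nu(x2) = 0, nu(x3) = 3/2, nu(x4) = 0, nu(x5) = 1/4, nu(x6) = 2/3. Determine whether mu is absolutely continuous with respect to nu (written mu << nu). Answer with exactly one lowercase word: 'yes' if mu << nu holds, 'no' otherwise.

mu << nu means: every nu-null measurable set is also mu-null; equivalently, for every atom x, if nu({x}) = 0 then mu({x}) = 0.
Checking each atom:
  x1: nu = 0, mu = 2 > 0 -> violates mu << nu.
  x2: nu = 0, mu = 0 -> consistent with mu << nu.
  x3: nu = 3/2 > 0 -> no constraint.
  x4: nu = 0, mu = 7 > 0 -> violates mu << nu.
  x5: nu = 1/4 > 0 -> no constraint.
  x6: nu = 2/3 > 0 -> no constraint.
The atom(s) x1, x4 violate the condition (nu = 0 but mu > 0). Therefore mu is NOT absolutely continuous w.r.t. nu.

no


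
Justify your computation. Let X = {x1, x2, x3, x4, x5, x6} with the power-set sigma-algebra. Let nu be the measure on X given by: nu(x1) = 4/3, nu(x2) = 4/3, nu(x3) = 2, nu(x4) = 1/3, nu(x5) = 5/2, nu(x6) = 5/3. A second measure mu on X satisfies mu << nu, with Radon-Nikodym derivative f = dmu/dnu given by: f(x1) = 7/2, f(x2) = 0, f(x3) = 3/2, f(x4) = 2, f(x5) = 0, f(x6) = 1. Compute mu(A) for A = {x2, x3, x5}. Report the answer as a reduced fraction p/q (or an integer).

By the defining property of the Radon-Nikodym derivative, for every measurable set A,
  mu(A) = integral_A f dnu.
Since nu is a discrete measure concentrated on the atoms of X, the integral over A reduces to the sum
  mu(A) = sum_{x in A} f(x) * nu({x}).
Computing each term:
  x2: f(x2) * nu(x2) = 0 * 4/3 = 0.
  x3: f(x3) * nu(x3) = 3/2 * 2 = 3.
  x5: f(x5) * nu(x5) = 0 * 5/2 = 0.
Summing: mu(A) = 0 + 3 + 0 = 3.

3


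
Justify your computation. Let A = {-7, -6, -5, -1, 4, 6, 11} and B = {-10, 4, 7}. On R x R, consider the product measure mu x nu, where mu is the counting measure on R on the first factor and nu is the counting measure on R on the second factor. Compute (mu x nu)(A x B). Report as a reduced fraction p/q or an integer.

For a measurable rectangle A x B, the product measure satisfies
  (mu x nu)(A x B) = mu(A) * nu(B).
  mu(A) = 7.
  nu(B) = 3.
  (mu x nu)(A x B) = 7 * 3 = 21.

21


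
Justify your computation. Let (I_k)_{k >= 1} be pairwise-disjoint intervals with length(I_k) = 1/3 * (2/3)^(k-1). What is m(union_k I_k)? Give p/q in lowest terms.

By countable additivity of the Lebesgue measure on pairwise disjoint measurable sets,
  m(union_{k >= 1} I_k) = sum_{k >= 1} m(I_k) = sum_{k >= 1} a * r^(k-1),
  with a = 1/3 and r = 2/3.
Since 0 < r = 2/3 < 1, the geometric series converges:
  sum_{k >= 1} a * r^(k-1) = a / (1 - r).
  = 1/3 / (1 - 2/3)
  = 1/3 / (1/3)
  = 1.

1


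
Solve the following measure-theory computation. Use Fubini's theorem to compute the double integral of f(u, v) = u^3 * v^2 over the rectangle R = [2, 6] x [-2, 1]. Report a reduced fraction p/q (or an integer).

f(u, v) is a tensor product of a function of u and a function of v, and both factors are bounded continuous (hence Lebesgue integrable) on the rectangle, so Fubini's theorem applies:
  integral_R f d(m x m) = (integral_a1^b1 u^3 du) * (integral_a2^b2 v^2 dv).
Inner integral in u: integral_{2}^{6} u^3 du = (6^4 - 2^4)/4
  = 320.
Inner integral in v: integral_{-2}^{1} v^2 dv = (1^3 - (-2)^3)/3
  = 3.
Product: (320) * (3) = 960.

960


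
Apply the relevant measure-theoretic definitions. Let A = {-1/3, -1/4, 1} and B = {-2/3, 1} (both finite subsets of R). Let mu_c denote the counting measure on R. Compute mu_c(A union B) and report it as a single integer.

Counting measure on a finite set equals cardinality. By inclusion-exclusion, |A union B| = |A| + |B| - |A cap B|.
|A| = 3, |B| = 2, |A cap B| = 1.
So mu_c(A union B) = 3 + 2 - 1 = 4.

4


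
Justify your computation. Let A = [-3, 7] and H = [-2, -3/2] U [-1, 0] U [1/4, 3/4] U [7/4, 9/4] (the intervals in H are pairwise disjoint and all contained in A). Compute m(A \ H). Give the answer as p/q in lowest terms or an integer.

The ambient interval has length m(A) = 7 - (-3) = 10.
Since the holes are disjoint and sit inside A, by finite additivity
  m(H) = sum_i (b_i - a_i), and m(A \ H) = m(A) - m(H).
Computing the hole measures:
  m(H_1) = -3/2 - (-2) = 1/2.
  m(H_2) = 0 - (-1) = 1.
  m(H_3) = 3/4 - 1/4 = 1/2.
  m(H_4) = 9/4 - 7/4 = 1/2.
Summed: m(H) = 1/2 + 1 + 1/2 + 1/2 = 5/2.
So m(A \ H) = 10 - 5/2 = 15/2.

15/2


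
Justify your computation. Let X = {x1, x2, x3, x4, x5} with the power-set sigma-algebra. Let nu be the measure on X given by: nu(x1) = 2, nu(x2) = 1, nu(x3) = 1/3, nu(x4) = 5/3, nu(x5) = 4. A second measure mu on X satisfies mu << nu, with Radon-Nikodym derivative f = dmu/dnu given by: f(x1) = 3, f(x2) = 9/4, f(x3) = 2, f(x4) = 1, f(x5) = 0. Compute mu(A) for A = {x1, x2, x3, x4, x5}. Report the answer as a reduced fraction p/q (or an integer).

By the defining property of the Radon-Nikodym derivative, for every measurable set A,
  mu(A) = integral_A f dnu.
Since nu is a discrete measure concentrated on the atoms of X, the integral over A reduces to the sum
  mu(A) = sum_{x in A} f(x) * nu({x}).
Computing each term:
  x1: f(x1) * nu(x1) = 3 * 2 = 6.
  x2: f(x2) * nu(x2) = 9/4 * 1 = 9/4.
  x3: f(x3) * nu(x3) = 2 * 1/3 = 2/3.
  x4: f(x4) * nu(x4) = 1 * 5/3 = 5/3.
  x5: f(x5) * nu(x5) = 0 * 4 = 0.
Summing: mu(A) = 6 + 9/4 + 2/3 + 5/3 + 0 = 127/12.

127/12


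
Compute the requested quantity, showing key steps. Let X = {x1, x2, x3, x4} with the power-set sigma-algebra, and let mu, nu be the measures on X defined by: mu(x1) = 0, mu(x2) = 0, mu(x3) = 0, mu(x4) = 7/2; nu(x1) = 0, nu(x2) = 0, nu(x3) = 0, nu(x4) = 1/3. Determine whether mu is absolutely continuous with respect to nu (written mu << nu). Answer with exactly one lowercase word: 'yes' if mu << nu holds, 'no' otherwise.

mu << nu means: every nu-null measurable set is also mu-null; equivalently, for every atom x, if nu({x}) = 0 then mu({x}) = 0.
Checking each atom:
  x1: nu = 0, mu = 0 -> consistent with mu << nu.
  x2: nu = 0, mu = 0 -> consistent with mu << nu.
  x3: nu = 0, mu = 0 -> consistent with mu << nu.
  x4: nu = 1/3 > 0 -> no constraint.
No atom violates the condition. Therefore mu << nu.

yes


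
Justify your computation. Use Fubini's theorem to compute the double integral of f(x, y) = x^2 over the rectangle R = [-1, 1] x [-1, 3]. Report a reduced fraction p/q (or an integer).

f(x, y) is a tensor product of a function of x and a function of y, and both factors are bounded continuous (hence Lebesgue integrable) on the rectangle, so Fubini's theorem applies:
  integral_R f d(m x m) = (integral_a1^b1 x^2 dx) * (integral_a2^b2 1 dy).
Inner integral in x: integral_{-1}^{1} x^2 dx = (1^3 - (-1)^3)/3
  = 2/3.
Inner integral in y: integral_{-1}^{3} 1 dy = (3^1 - (-1)^1)/1
  = 4.
Product: (2/3) * (4) = 8/3.

8/3


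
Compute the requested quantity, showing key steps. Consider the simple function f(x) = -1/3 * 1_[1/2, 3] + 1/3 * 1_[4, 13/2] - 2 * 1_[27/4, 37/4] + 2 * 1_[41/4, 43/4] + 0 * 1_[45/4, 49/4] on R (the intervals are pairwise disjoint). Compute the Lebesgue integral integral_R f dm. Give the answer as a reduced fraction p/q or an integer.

For a simple function f = sum_i c_i * 1_{A_i} with disjoint A_i,
  integral f dm = sum_i c_i * m(A_i).
Lengths of the A_i:
  m(A_1) = 3 - 1/2 = 5/2.
  m(A_2) = 13/2 - 4 = 5/2.
  m(A_3) = 37/4 - 27/4 = 5/2.
  m(A_4) = 43/4 - 41/4 = 1/2.
  m(A_5) = 49/4 - 45/4 = 1.
Contributions c_i * m(A_i):
  (-1/3) * (5/2) = -5/6.
  (1/3) * (5/2) = 5/6.
  (-2) * (5/2) = -5.
  (2) * (1/2) = 1.
  (0) * (1) = 0.
Total: -5/6 + 5/6 - 5 + 1 + 0 = -4.

-4


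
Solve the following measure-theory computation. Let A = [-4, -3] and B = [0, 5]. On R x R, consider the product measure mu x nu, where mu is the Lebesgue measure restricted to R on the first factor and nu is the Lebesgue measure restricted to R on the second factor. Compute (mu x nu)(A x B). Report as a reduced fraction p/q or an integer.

For a measurable rectangle A x B, the product measure satisfies
  (mu x nu)(A x B) = mu(A) * nu(B).
  mu(A) = 1.
  nu(B) = 5.
  (mu x nu)(A x B) = 1 * 5 = 5.

5


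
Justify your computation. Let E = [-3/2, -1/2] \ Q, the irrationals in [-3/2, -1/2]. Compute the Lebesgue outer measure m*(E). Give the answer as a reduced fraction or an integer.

The interval I = [-3/2, -1/2] has m(I) = -1/2 - (-3/2) = 1 (endpoints are measure-zero, so open/closed/half-open agree). Write I = (I cap Q) u (I \ Q). The rationals in I are countable, so m*(I cap Q) = 0 (cover each rational by intervals whose total length is arbitrarily small). By countable subadditivity m*(I) <= m*(I cap Q) + m*(I \ Q), hence m*(I \ Q) >= m(I) = 1. The reverse inequality m*(I \ Q) <= m*(I) = 1 is trivial since (I \ Q) is a subset of I. Therefore m*(I \ Q) = 1.

1


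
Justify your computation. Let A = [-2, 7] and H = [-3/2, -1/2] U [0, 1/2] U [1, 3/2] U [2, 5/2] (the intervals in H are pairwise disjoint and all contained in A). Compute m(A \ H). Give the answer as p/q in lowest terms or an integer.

The ambient interval has length m(A) = 7 - (-2) = 9.
Since the holes are disjoint and sit inside A, by finite additivity
  m(H) = sum_i (b_i - a_i), and m(A \ H) = m(A) - m(H).
Computing the hole measures:
  m(H_1) = -1/2 - (-3/2) = 1.
  m(H_2) = 1/2 - 0 = 1/2.
  m(H_3) = 3/2 - 1 = 1/2.
  m(H_4) = 5/2 - 2 = 1/2.
Summed: m(H) = 1 + 1/2 + 1/2 + 1/2 = 5/2.
So m(A \ H) = 9 - 5/2 = 13/2.

13/2


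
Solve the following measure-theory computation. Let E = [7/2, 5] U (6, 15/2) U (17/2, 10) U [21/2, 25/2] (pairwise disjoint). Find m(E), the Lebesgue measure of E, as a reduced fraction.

For pairwise disjoint intervals, m(union_i I_i) = sum_i m(I_i),
and m is invariant under swapping open/closed endpoints (single points have measure 0).
So m(E) = sum_i (b_i - a_i).
  I_1 has length 5 - 7/2 = 3/2.
  I_2 has length 15/2 - 6 = 3/2.
  I_3 has length 10 - 17/2 = 3/2.
  I_4 has length 25/2 - 21/2 = 2.
Summing:
  m(E) = 3/2 + 3/2 + 3/2 + 2 = 13/2.

13/2


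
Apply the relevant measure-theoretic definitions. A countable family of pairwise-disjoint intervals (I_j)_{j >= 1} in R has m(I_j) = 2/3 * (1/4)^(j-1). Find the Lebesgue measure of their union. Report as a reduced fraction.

By countable additivity of the Lebesgue measure on pairwise disjoint measurable sets,
  m(union_{j >= 1} I_j) = sum_{j >= 1} m(I_j) = sum_{j >= 1} a * r^(j-1),
  with a = 2/3 and r = 1/4.
Since 0 < r = 1/4 < 1, the geometric series converges:
  sum_{j >= 1} a * r^(j-1) = a / (1 - r).
  = 2/3 / (1 - 1/4)
  = 2/3 / (3/4)
  = 8/9.

8/9


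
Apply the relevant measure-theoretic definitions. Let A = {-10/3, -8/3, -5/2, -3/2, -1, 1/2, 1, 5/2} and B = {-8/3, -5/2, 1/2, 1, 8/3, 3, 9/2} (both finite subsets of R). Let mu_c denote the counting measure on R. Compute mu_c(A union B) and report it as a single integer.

Counting measure on a finite set equals cardinality. By inclusion-exclusion, |A union B| = |A| + |B| - |A cap B|.
|A| = 8, |B| = 7, |A cap B| = 4.
So mu_c(A union B) = 8 + 7 - 4 = 11.

11


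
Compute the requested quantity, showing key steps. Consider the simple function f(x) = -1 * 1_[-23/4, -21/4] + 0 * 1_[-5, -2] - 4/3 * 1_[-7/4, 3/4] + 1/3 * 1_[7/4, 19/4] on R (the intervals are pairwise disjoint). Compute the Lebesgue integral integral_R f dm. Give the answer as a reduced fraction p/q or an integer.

For a simple function f = sum_i c_i * 1_{A_i} with disjoint A_i,
  integral f dm = sum_i c_i * m(A_i).
Lengths of the A_i:
  m(A_1) = -21/4 - (-23/4) = 1/2.
  m(A_2) = -2 - (-5) = 3.
  m(A_3) = 3/4 - (-7/4) = 5/2.
  m(A_4) = 19/4 - 7/4 = 3.
Contributions c_i * m(A_i):
  (-1) * (1/2) = -1/2.
  (0) * (3) = 0.
  (-4/3) * (5/2) = -10/3.
  (1/3) * (3) = 1.
Total: -1/2 + 0 - 10/3 + 1 = -17/6.

-17/6


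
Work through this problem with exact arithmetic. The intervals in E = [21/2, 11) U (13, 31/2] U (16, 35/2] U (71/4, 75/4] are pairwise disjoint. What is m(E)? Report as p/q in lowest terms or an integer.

For pairwise disjoint intervals, m(union_i I_i) = sum_i m(I_i),
and m is invariant under swapping open/closed endpoints (single points have measure 0).
So m(E) = sum_i (b_i - a_i).
  I_1 has length 11 - 21/2 = 1/2.
  I_2 has length 31/2 - 13 = 5/2.
  I_3 has length 35/2 - 16 = 3/2.
  I_4 has length 75/4 - 71/4 = 1.
Summing:
  m(E) = 1/2 + 5/2 + 3/2 + 1 = 11/2.

11/2


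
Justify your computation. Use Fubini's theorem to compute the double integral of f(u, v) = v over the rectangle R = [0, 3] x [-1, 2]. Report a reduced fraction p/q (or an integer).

f(u, v) is a tensor product of a function of u and a function of v, and both factors are bounded continuous (hence Lebesgue integrable) on the rectangle, so Fubini's theorem applies:
  integral_R f d(m x m) = (integral_a1^b1 1 du) * (integral_a2^b2 v dv).
Inner integral in u: integral_{0}^{3} 1 du = (3^1 - 0^1)/1
  = 3.
Inner integral in v: integral_{-1}^{2} v dv = (2^2 - (-1)^2)/2
  = 3/2.
Product: (3) * (3/2) = 9/2.

9/2


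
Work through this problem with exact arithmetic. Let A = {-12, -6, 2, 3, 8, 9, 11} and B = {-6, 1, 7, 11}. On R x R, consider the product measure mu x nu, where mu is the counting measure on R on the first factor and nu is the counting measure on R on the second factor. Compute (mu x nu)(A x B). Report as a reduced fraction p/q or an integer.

For a measurable rectangle A x B, the product measure satisfies
  (mu x nu)(A x B) = mu(A) * nu(B).
  mu(A) = 7.
  nu(B) = 4.
  (mu x nu)(A x B) = 7 * 4 = 28.

28


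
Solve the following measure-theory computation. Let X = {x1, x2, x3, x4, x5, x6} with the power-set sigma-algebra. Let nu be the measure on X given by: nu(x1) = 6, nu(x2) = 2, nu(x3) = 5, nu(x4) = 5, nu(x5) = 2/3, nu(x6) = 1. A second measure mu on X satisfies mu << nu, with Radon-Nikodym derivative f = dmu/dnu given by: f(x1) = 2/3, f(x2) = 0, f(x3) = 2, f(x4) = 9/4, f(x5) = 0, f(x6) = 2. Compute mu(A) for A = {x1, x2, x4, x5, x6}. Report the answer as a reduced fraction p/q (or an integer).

By the defining property of the Radon-Nikodym derivative, for every measurable set A,
  mu(A) = integral_A f dnu.
Since nu is a discrete measure concentrated on the atoms of X, the integral over A reduces to the sum
  mu(A) = sum_{x in A} f(x) * nu({x}).
Computing each term:
  x1: f(x1) * nu(x1) = 2/3 * 6 = 4.
  x2: f(x2) * nu(x2) = 0 * 2 = 0.
  x4: f(x4) * nu(x4) = 9/4 * 5 = 45/4.
  x5: f(x5) * nu(x5) = 0 * 2/3 = 0.
  x6: f(x6) * nu(x6) = 2 * 1 = 2.
Summing: mu(A) = 4 + 0 + 45/4 + 0 + 2 = 69/4.

69/4


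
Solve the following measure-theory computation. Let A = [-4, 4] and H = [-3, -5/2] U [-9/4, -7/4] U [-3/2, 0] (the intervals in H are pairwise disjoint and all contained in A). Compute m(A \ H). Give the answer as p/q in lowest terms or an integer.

The ambient interval has length m(A) = 4 - (-4) = 8.
Since the holes are disjoint and sit inside A, by finite additivity
  m(H) = sum_i (b_i - a_i), and m(A \ H) = m(A) - m(H).
Computing the hole measures:
  m(H_1) = -5/2 - (-3) = 1/2.
  m(H_2) = -7/4 - (-9/4) = 1/2.
  m(H_3) = 0 - (-3/2) = 3/2.
Summed: m(H) = 1/2 + 1/2 + 3/2 = 5/2.
So m(A \ H) = 8 - 5/2 = 11/2.

11/2


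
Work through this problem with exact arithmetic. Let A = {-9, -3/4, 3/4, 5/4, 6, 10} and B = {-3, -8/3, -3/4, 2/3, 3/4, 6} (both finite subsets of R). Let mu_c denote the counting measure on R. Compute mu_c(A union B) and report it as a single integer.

Counting measure on a finite set equals cardinality. By inclusion-exclusion, |A union B| = |A| + |B| - |A cap B|.
|A| = 6, |B| = 6, |A cap B| = 3.
So mu_c(A union B) = 6 + 6 - 3 = 9.

9


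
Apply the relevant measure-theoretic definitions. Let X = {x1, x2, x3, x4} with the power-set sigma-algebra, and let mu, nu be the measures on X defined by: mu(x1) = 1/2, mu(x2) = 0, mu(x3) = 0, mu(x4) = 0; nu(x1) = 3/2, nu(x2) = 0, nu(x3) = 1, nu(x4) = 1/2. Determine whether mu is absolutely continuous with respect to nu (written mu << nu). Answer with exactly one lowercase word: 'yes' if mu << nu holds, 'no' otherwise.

mu << nu means: every nu-null measurable set is also mu-null; equivalently, for every atom x, if nu({x}) = 0 then mu({x}) = 0.
Checking each atom:
  x1: nu = 3/2 > 0 -> no constraint.
  x2: nu = 0, mu = 0 -> consistent with mu << nu.
  x3: nu = 1 > 0 -> no constraint.
  x4: nu = 1/2 > 0 -> no constraint.
No atom violates the condition. Therefore mu << nu.

yes
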